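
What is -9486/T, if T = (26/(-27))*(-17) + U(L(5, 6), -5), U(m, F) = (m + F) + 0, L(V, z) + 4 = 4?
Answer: -256122/307 ≈ -834.27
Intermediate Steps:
L(V, z) = 0 (L(V, z) = -4 + 4 = 0)
U(m, F) = F + m (U(m, F) = (F + m) + 0 = F + m)
T = 307/27 (T = (26/(-27))*(-17) + (-5 + 0) = (26*(-1/27))*(-17) - 5 = -26/27*(-17) - 5 = 442/27 - 5 = 307/27 ≈ 11.370)
-9486/T = -9486/307/27 = -9486*27/307 = -256122/307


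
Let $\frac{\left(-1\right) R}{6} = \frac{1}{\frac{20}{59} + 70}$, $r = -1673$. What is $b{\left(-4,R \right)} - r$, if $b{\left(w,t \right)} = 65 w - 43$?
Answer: $1370$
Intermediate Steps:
$R = - \frac{177}{2075}$ ($R = - \frac{6}{\frac{20}{59} + 70} = - \frac{6}{\frac{4150}{59}} = \left(-6\right) \frac{59}{4150} = - \frac{177}{2075} \approx -0.085301$)
$b{\left(w,t \right)} = -43 + 65 w$
$b{\left(-4,R \right)} - r = \left(-43 + 65 \left(-4\right)\right) - -1673 = \left(-43 - 260\right) + 1673 = -303 + 1673 = 1370$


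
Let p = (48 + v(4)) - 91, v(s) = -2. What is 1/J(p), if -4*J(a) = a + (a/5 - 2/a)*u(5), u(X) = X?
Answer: 9/202 ≈ 0.044554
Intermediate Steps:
p = -45 (p = (48 - 2) - 91 = 46 - 91 = -45)
J(a) = -a/2 + 5/(2*a) (J(a) = -(a + (a/5 - 2/a)*5)/4 = -(a + (-2/a + a/5)*5)/4 = -(a + (a - 10/a))/4 = -(-10/a + 2*a)/4 = -a/2 + 5/(2*a))
1/J(p) = 1/((½)*(5 - 1*(-45)²)/(-45)) = 1/((½)*(-1/45)*(5 - 1*2025)) = 1/((½)*(-1/45)*(5 - 2025)) = 1/((½)*(-1/45)*(-2020)) = 1/(202/9) = 9/202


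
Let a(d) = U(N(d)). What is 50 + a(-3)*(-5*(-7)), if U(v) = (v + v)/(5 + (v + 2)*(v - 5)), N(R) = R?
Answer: 440/13 ≈ 33.846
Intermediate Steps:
U(v) = 2*v/(5 + (-5 + v)*(2 + v)) (U(v) = (2*v)/(5 + (2 + v)*(-5 + v)) = (2*v)/(5 + (-5 + v)*(2 + v)) = 2*v/(5 + (-5 + v)*(2 + v)))
a(d) = 2*d/(-5 + d**2 - 3*d)
50 + a(-3)*(-5*(-7)) = 50 + (2*(-3)/(-5 + (-3)**2 - 3*(-3)))*(-5*(-7)) = 50 + (2*(-3)/(-5 + 9 + 9))*35 = 50 + (2*(-3)/13)*35 = 50 + (2*(-3)*(1/13))*35 = 50 - 6/13*35 = 50 - 210/13 = 440/13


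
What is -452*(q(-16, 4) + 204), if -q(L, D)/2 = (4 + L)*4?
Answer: -135600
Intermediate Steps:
q(L, D) = -32 - 8*L (q(L, D) = -2*(4 + L)*4 = -2*(16 + 4*L) = -32 - 8*L)
-452*(q(-16, 4) + 204) = -452*((-32 - 8*(-16)) + 204) = -452*((-32 + 128) + 204) = -452*(96 + 204) = -452*300 = -135600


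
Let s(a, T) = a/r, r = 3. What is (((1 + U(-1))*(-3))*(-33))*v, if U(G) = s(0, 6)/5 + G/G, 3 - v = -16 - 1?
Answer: 3960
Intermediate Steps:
s(a, T) = a/3
v = 20 (v = 3 - (-16 - 1) = 3 - 1*(-17) = 3 + 17 = 20)
U(G) = 1 (U(G) = ((1/3)*0)/5 + G/G = 0*(1/5) + 1 = 0 + 1 = 1)
(((1 + U(-1))*(-3))*(-33))*v = (((1 + 1)*(-3))*(-33))*20 = ((2*(-3))*(-33))*20 = -6*(-33)*20 = 198*20 = 3960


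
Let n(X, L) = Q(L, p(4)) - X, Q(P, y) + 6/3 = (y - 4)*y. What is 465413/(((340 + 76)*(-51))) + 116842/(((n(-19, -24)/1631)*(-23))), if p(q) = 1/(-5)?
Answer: -3887797384129/8370528 ≈ -4.6446e+5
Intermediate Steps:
p(q) = -1/5 (p(q) = 1*(-1/5) = -1/5)
Q(P, y) = -2 + y*(-4 + y) (Q(P, y) = -2 + (y - 4)*y = -2 + (-4 + y)*y = -2 + y*(-4 + y))
n(X, L) = -29/25 - X (n(X, L) = (-2 + (-1/5)**2 - 4*(-1/5)) - X = (-2 + 1/25 + 4/5) - X = -29/25 - X)
465413/(((340 + 76)*(-51))) + 116842/(((n(-19, -24)/1631)*(-23))) = 465413/(((340 + 76)*(-51))) + 116842/((((-29/25 - 1*(-19))/1631)*(-23))) = 465413/((416*(-51))) + 116842/((((-29/25 + 19)*(1/1631))*(-23))) = 465413/(-21216) + 116842/((((446/25)*(1/1631))*(-23))) = 465413*(-1/21216) + 116842/(((446/40775)*(-23))) = -35801/1632 + 116842/(-10258/40775) = -35801/1632 + 116842*(-40775/10258) = -35801/1632 - 2382116275/5129 = -3887797384129/8370528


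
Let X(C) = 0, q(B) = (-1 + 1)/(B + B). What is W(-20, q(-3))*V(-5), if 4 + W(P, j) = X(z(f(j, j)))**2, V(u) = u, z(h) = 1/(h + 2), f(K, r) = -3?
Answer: 20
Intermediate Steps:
q(B) = 0 (q(B) = 0/((2*B)) = 0*(1/(2*B)) = 0)
z(h) = 1/(2 + h)
W(P, j) = -4 (W(P, j) = -4 + 0**2 = -4 + 0 = -4)
W(-20, q(-3))*V(-5) = -4*(-5) = 20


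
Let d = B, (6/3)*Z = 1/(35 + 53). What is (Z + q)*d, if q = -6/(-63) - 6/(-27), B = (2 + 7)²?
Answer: 32247/1232 ≈ 26.174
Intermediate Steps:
B = 81 (B = 9² = 81)
Z = 1/176 (Z = 1/(2*(35 + 53)) = (½)/88 = (½)*(1/88) = 1/176 ≈ 0.0056818)
d = 81
q = 20/63 (q = -6*(-1/63) - 6*(-1/27) = 2/21 + 2/9 = 20/63 ≈ 0.31746)
(Z + q)*d = (1/176 + 20/63)*81 = (3583/11088)*81 = 32247/1232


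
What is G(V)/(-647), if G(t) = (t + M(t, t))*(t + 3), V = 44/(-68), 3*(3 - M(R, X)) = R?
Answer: -5240/560949 ≈ -0.0093413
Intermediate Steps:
M(R, X) = 3 - R/3
V = -11/17 (V = 44*(-1/68) = -11/17 ≈ -0.64706)
G(t) = (3 + t)*(3 + 2*t/3) (G(t) = (t + (3 - t/3))*(t + 3) = (3 + 2*t/3)*(3 + t) = (3 + t)*(3 + 2*t/3))
G(V)/(-647) = (9 + 5*(-11/17) + 2*(-11/17)²/3)/(-647) = (9 - 55/17 + (⅔)*(121/289))*(-1/647) = (9 - 55/17 + 242/867)*(-1/647) = (5240/867)*(-1/647) = -5240/560949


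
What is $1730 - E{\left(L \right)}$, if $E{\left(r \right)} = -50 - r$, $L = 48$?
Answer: $1828$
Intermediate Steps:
$1730 - E{\left(L \right)} = 1730 - \left(-50 - 48\right) = 1730 - -98 = 1730 + 98 = 1828$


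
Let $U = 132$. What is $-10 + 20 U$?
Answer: $2630$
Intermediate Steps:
$-10 + 20 U = -10 + 20 \cdot 132 = -10 + 2640 = 2630$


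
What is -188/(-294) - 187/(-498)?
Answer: 24767/24402 ≈ 1.0150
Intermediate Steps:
-188/(-294) - 187/(-498) = -188*(-1/294) - 187*(-1/498) = 94/147 + 187/498 = 24767/24402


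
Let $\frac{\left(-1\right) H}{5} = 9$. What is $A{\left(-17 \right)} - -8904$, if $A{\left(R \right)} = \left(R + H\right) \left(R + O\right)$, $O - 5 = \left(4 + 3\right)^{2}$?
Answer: $6610$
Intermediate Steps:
$H = -45$ ($H = \left(-5\right) 9 = -45$)
$O = 54$ ($O = 5 + \left(4 + 3\right)^{2} = 5 + 7^{2} = 5 + 49 = 54$)
$A{\left(R \right)} = \left(-45 + R\right) \left(54 + R\right)$ ($A{\left(R \right)} = \left(R - 45\right) \left(R + 54\right) = \left(-45 + R\right) \left(54 + R\right)$)
$A{\left(-17 \right)} - -8904 = \left(-2430 + \left(-17\right)^{2} + 9 \left(-17\right)\right) - -8904 = \left(-2430 + 289 - 153\right) + 8904 = -2294 + 8904 = 6610$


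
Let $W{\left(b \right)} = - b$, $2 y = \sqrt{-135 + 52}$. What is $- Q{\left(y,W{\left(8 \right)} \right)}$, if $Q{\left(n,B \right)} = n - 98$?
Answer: $98 - \frac{i \sqrt{83}}{2} \approx 98.0 - 4.5552 i$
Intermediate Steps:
$y = \frac{i \sqrt{83}}{2}$ ($y = \frac{\sqrt{-135 + 52}}{2} = \frac{\sqrt{-83}}{2} = \frac{i \sqrt{83}}{2} \approx 4.5552 i$)
$Q{\left(n,B \right)} = -98 + n$
$- Q{\left(y,W{\left(8 \right)} \right)} = - (-98 + \frac{i \sqrt{83}}{2}) = 98 - \frac{i \sqrt{83}}{2}$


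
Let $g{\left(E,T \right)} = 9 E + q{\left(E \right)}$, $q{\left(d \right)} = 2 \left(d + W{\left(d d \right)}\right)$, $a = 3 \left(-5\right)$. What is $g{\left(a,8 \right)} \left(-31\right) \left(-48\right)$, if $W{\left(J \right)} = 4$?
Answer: $-233616$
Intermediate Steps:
$a = -15$
$q{\left(d \right)} = 8 + 2 d$ ($q{\left(d \right)} = 2 \left(d + 4\right) = 2 \left(4 + d\right) = 8 + 2 d$)
$g{\left(E,T \right)} = 8 + 11 E$ ($g{\left(E,T \right)} = 9 E + \left(8 + 2 E\right) = 8 + 11 E$)
$g{\left(a,8 \right)} \left(-31\right) \left(-48\right) = \left(8 + 11 \left(-15\right)\right) \left(-31\right) \left(-48\right) = \left(8 - 165\right) \left(-31\right) \left(-48\right) = \left(-157\right) \left(-31\right) \left(-48\right) = 4867 \left(-48\right) = -233616$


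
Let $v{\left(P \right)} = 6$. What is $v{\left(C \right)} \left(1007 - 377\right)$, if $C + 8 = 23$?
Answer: $3780$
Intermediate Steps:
$C = 15$ ($C = -8 + 23 = 15$)
$v{\left(C \right)} \left(1007 - 377\right) = 6 \left(1007 - 377\right) = 6 \cdot 630 = 3780$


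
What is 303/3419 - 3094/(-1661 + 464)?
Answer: 1563011/584649 ≈ 2.6734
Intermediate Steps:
303/3419 - 3094/(-1661 + 464) = 303*(1/3419) - 3094/(-1197) = 303/3419 - 3094*(-1/1197) = 303/3419 + 442/171 = 1563011/584649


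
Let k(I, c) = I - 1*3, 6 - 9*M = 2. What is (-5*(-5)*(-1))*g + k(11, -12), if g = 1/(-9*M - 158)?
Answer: 1321/162 ≈ 8.1543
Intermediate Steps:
M = 4/9 (M = ⅔ - ⅑*2 = ⅔ - 2/9 = 4/9 ≈ 0.44444)
k(I, c) = -3 + I (k(I, c) = I - 3 = -3 + I)
g = -1/162 (g = 1/(-9*4/9 - 158) = 1/(-4 - 158) = 1/(-162) = -1/162 ≈ -0.0061728)
(-5*(-5)*(-1))*g + k(11, -12) = (-5*(-5)*(-1))*(-1/162) + (-3 + 11) = (25*(-1))*(-1/162) + 8 = -25*(-1/162) + 8 = 25/162 + 8 = 1321/162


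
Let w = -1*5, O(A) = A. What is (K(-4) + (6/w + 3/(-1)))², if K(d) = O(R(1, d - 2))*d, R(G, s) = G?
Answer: 1681/25 ≈ 67.240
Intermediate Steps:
w = -5
K(d) = d (K(d) = 1*d = d)
(K(-4) + (6/w + 3/(-1)))² = (-4 + (6/(-5) + 3/(-1)))² = (-4 + (6*(-⅕) + 3*(-1)))² = (-4 + (-6/5 - 3))² = (-4 - 21/5)² = (-41/5)² = 1681/25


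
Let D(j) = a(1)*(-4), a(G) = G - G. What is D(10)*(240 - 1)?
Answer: 0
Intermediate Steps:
a(G) = 0
D(j) = 0 (D(j) = 0*(-4) = 0)
D(10)*(240 - 1) = 0*(240 - 1) = 0*239 = 0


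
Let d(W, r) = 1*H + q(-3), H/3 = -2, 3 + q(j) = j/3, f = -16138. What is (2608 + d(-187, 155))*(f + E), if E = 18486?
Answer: 6100104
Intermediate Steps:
q(j) = -3 + j/3
H = -6 (H = 3*(-2) = -6)
d(W, r) = -10 (d(W, r) = 1*(-6) + (-3 + (1/3)*(-3)) = -6 + (-3 - 1) = -6 - 4 = -10)
(2608 + d(-187, 155))*(f + E) = (2608 - 10)*(-16138 + 18486) = 2598*2348 = 6100104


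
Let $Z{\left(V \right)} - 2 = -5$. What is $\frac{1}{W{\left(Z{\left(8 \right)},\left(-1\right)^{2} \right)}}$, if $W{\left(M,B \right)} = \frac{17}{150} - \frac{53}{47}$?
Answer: $- \frac{7050}{7151} \approx -0.98588$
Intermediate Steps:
$Z{\left(V \right)} = -3$ ($Z{\left(V \right)} = 2 - 5 = -3$)
$W{\left(M,B \right)} = - \frac{7151}{7050}$ ($W{\left(M,B \right)} = 17 \cdot \frac{1}{150} - \frac{53}{47} = \frac{17}{150} - \frac{53}{47} = - \frac{7151}{7050}$)
$\frac{1}{W{\left(Z{\left(8 \right)},\left(-1\right)^{2} \right)}} = \frac{1}{- \frac{7151}{7050}} = - \frac{7050}{7151}$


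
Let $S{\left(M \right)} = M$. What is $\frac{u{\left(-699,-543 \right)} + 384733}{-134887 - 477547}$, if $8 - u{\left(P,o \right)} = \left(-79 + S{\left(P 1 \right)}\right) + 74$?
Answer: $- \frac{385445}{612434} \approx -0.62937$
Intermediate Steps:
$u{\left(P,o \right)} = 13 - P$ ($u{\left(P,o \right)} = 8 - \left(\left(-79 + P 1\right) + 74\right) = 8 - \left(\left(-79 + P\right) + 74\right) = 8 - \left(-5 + P\right) = 13 - P$)
$\frac{u{\left(-699,-543 \right)} + 384733}{-134887 - 477547} = \frac{\left(13 - -699\right) + 384733}{-134887 - 477547} = \frac{\left(13 + 699\right) + 384733}{-612434} = \left(712 + 384733\right) \left(- \frac{1}{612434}\right) = 385445 \left(- \frac{1}{612434}\right) = - \frac{385445}{612434}$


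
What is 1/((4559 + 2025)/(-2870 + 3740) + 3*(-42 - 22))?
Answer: -435/80228 ≈ -0.0054220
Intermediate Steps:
1/((4559 + 2025)/(-2870 + 3740) + 3*(-42 - 22)) = 1/(6584/870 + 3*(-64)) = 1/(6584*(1/870) - 192) = 1/(3292/435 - 192) = 1/(-80228/435) = -435/80228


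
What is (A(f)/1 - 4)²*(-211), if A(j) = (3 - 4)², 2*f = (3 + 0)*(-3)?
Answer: -1899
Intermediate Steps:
f = -9/2 (f = ((3 + 0)*(-3))/2 = (3*(-3))/2 = (½)*(-9) = -9/2 ≈ -4.5000)
A(j) = 1 (A(j) = (-1)² = 1)
(A(f)/1 - 4)²*(-211) = (1/1 - 4)²*(-211) = (1*1 - 4)²*(-211) = (1 - 4)²*(-211) = (-3)²*(-211) = 9*(-211) = -1899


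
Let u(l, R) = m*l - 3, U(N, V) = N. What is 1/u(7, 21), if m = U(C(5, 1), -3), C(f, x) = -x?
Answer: -⅒ ≈ -0.10000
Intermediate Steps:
m = -1 (m = -1*1 = -1)
u(l, R) = -3 - l (u(l, R) = -l - 3 = -3 - l)
1/u(7, 21) = 1/(-3 - 1*7) = 1/(-3 - 7) = 1/(-10) = -⅒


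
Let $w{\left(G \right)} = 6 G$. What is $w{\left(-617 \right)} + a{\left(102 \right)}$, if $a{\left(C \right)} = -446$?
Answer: $-4148$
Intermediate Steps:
$w{\left(-617 \right)} + a{\left(102 \right)} = 6 \left(-617\right) - 446 = -3702 - 446 = -4148$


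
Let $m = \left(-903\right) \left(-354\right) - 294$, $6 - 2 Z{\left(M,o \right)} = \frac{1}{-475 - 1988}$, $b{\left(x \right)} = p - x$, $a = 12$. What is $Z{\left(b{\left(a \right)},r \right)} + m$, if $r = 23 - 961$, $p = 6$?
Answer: $\frac{1573221547}{4926} \approx 3.1937 \cdot 10^{5}$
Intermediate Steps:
$r = -938$ ($r = 23 - 961 = -938$)
$b{\left(x \right)} = 6 - x$
$Z{\left(M,o \right)} = \frac{14779}{4926}$ ($Z{\left(M,o \right)} = 3 - \frac{1}{2 \left(-475 - 1988\right)} = 3 - \frac{1}{2 \left(-2463\right)} = 3 - - \frac{1}{4926} = 3 + \frac{1}{4926} = \frac{14779}{4926}$)
$m = 319368$ ($m = 319662 - 294 = 319368$)
$Z{\left(b{\left(a \right)},r \right)} + m = \frac{14779}{4926} + 319368 = \frac{1573221547}{4926}$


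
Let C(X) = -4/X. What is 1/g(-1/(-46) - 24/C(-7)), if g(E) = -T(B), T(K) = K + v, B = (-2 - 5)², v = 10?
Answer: -1/59 ≈ -0.016949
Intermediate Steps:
B = 49 (B = (-7)² = 49)
T(K) = 10 + K (T(K) = K + 10 = 10 + K)
g(E) = -59 (g(E) = -(10 + 49) = -1*59 = -59)
1/g(-1/(-46) - 24/C(-7)) = 1/(-59) = -1/59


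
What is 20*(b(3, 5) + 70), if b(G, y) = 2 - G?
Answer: 1380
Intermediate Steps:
20*(b(3, 5) + 70) = 20*((2 - 1*3) + 70) = 20*((2 - 3) + 70) = 20*(-1 + 70) = 20*69 = 1380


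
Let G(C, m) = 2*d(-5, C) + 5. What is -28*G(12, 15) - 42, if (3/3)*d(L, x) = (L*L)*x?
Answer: -16982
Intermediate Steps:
d(L, x) = x*L**2 (d(L, x) = (L*L)*x = L**2*x = x*L**2)
G(C, m) = 5 + 50*C (G(C, m) = 2*(C*(-5)**2) + 5 = 2*(C*25) + 5 = 2*(25*C) + 5 = 50*C + 5 = 5 + 50*C)
-28*G(12, 15) - 42 = -28*(5 + 50*12) - 42 = -28*(5 + 600) - 42 = -28*605 - 42 = -16940 - 42 = -16982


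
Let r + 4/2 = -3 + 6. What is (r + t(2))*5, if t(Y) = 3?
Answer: 20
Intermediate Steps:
r = 1 (r = -2 + (-3 + 6) = -2 + 3 = 1)
(r + t(2))*5 = (1 + 3)*5 = 4*5 = 20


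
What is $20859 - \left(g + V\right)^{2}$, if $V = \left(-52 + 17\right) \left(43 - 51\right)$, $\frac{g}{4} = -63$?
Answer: $20075$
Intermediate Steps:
$g = -252$ ($g = 4 \left(-63\right) = -252$)
$V = 280$ ($V = \left(-35\right) \left(-8\right) = 280$)
$20859 - \left(g + V\right)^{2} = 20859 - \left(-252 + 280\right)^{2} = 20859 - 28^{2} = 20859 - 784 = 20075$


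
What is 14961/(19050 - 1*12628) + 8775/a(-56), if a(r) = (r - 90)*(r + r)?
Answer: 150497661/52506272 ≈ 2.8663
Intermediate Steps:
a(r) = 2*r*(-90 + r) (a(r) = (-90 + r)*(2*r) = 2*r*(-90 + r))
14961/(19050 - 1*12628) + 8775/a(-56) = 14961/(19050 - 1*12628) + 8775/((2*(-56)*(-90 - 56))) = 14961/(19050 - 12628) + 8775/((2*(-56)*(-146))) = 14961/6422 + 8775/16352 = 150497661/52506272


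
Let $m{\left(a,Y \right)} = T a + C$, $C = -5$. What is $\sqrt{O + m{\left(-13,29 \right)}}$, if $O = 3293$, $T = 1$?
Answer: $5 \sqrt{131} \approx 57.228$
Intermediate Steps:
$m{\left(a,Y \right)} = -5 + a$ ($m{\left(a,Y \right)} = 1 a - 5 = a - 5 = -5 + a$)
$\sqrt{O + m{\left(-13,29 \right)}} = \sqrt{3293 - 18} = \sqrt{3275} = 5 \sqrt{131}$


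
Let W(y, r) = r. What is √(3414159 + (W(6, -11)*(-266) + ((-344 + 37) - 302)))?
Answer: 14*√17431 ≈ 1848.4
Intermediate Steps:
√(3414159 + (W(6, -11)*(-266) + ((-344 + 37) - 302))) = √(3414159 + (-11*(-266) + ((-344 + 37) - 302))) = √(3414159 + (2926 + (-307 - 302))) = √(3414159 + (2926 - 609)) = √(3414159 + 2317) = √3416476 = 14*√17431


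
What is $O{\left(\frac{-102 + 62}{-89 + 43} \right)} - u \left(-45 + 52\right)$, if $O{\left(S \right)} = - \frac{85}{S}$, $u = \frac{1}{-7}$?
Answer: $- \frac{387}{4} \approx -96.75$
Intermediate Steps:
$u = - \frac{1}{7} \approx -0.14286$
$O{\left(\frac{-102 + 62}{-89 + 43} \right)} - u \left(-45 + 52\right) = - \frac{85}{\left(-102 + 62\right) \frac{1}{-89 + 43}} - - \frac{-45 + 52}{7} = - \frac{85}{\left(-40\right) \frac{1}{-46}} - \left(- \frac{1}{7}\right) 7 = - \frac{85}{\left(-40\right) \left(- \frac{1}{46}\right)} - -1 = - \frac{85}{\frac{20}{23}} + 1 = \left(-85\right) \frac{23}{20} + 1 = - \frac{391}{4} + 1 = - \frac{387}{4}$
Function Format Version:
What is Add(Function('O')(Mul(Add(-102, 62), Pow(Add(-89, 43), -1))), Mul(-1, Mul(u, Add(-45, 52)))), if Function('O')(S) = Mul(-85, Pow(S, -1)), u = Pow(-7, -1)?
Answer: Rational(-387, 4) ≈ -96.750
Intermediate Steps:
u = Rational(-1, 7) ≈ -0.14286
Add(Function('O')(Mul(Add(-102, 62), Pow(Add(-89, 43), -1))), Mul(-1, Mul(u, Add(-45, 52)))) = Add(Mul(-85, Pow(Mul(Add(-102, 62), Pow(Add(-89, 43), -1)), -1)), Mul(-1, Mul(Rational(-1, 7), Add(-45, 52)))) = Add(Mul(-85, Pow(Mul(-40, Pow(-46, -1)), -1)), Mul(-1, Mul(Rational(-1, 7), 7))) = Add(Mul(-85, Pow(Mul(-40, Rational(-1, 46)), -1)), Mul(-1, -1)) = Add(Mul(-85, Pow(Rational(20, 23), -1)), 1) = Add(Mul(-85, Rational(23, 20)), 1) = Add(Rational(-391, 4), 1) = Rational(-387, 4)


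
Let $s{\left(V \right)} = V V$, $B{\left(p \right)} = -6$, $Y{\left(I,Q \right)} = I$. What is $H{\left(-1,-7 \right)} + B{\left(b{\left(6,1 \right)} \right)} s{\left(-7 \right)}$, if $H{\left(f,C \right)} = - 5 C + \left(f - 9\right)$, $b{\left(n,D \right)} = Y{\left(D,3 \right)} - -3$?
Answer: $-269$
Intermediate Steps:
$b{\left(n,D \right)} = 3 + D$ ($b{\left(n,D \right)} = D - -3 = D + 3 = 3 + D$)
$s{\left(V \right)} = V^{2}$
$H{\left(f,C \right)} = -9 + f - 5 C$ ($H{\left(f,C \right)} = - 5 C + \left(-9 + f\right) = -9 + f - 5 C$)
$H{\left(-1,-7 \right)} + B{\left(b{\left(6,1 \right)} \right)} s{\left(-7 \right)} = \left(-9 - 1 - -35\right) - 6 \left(-7\right)^{2} = \left(-9 - 1 + 35\right) - 294 = 25 - 294 = -269$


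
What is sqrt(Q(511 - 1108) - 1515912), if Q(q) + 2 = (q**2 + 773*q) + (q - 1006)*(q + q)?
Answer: 2*sqrt(73249) ≈ 541.29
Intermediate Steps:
Q(q) = -2 + q**2 + 773*q + 2*q*(-1006 + q) (Q(q) = -2 + ((q**2 + 773*q) + (q - 1006)*(q + q)) = -2 + ((q**2 + 773*q) + (-1006 + q)*(2*q)) = -2 + ((q**2 + 773*q) + 2*q*(-1006 + q)) = -2 + (q**2 + 773*q + 2*q*(-1006 + q)) = -2 + q**2 + 773*q + 2*q*(-1006 + q))
sqrt(Q(511 - 1108) - 1515912) = sqrt((-2 - 1239*(511 - 1108) + 3*(511 - 1108)**2) - 1515912) = sqrt((-2 - 1239*(-597) + 3*(-597)**2) - 1515912) = sqrt((-2 + 739683 + 3*356409) - 1515912) = sqrt((-2 + 739683 + 1069227) - 1515912) = sqrt(1808908 - 1515912) = sqrt(292996) = 2*sqrt(73249)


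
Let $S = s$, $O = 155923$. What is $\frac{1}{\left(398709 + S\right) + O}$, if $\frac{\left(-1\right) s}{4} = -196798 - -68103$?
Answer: $\frac{1}{1069412} \approx 9.3509 \cdot 10^{-7}$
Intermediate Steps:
$s = 514780$ ($s = - 4 \left(-196798 - -68103\right) = - 4 \left(-196798 + 68103\right) = \left(-4\right) \left(-128695\right) = 514780$)
$S = 514780$
$\frac{1}{\left(398709 + S\right) + O} = \frac{1}{\left(398709 + 514780\right) + 155923} = \frac{1}{913489 + 155923} = \frac{1}{1069412}$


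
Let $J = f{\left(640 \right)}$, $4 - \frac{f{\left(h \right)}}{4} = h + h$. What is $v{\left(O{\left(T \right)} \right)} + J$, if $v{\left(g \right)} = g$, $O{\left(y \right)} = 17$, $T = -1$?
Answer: $-5087$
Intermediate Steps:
$f{\left(h \right)} = 16 - 8 h$ ($f{\left(h \right)} = 16 - 4 \left(h + h\right) = 16 - 4 \cdot 2 h = 16 - 8 h$)
$J = -5104$ ($J = 16 - 5120 = -5104$)
$v{\left(O{\left(T \right)} \right)} + J = 17 - 5104 = -5087$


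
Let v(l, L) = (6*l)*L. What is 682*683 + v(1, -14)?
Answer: 465722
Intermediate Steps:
v(l, L) = 6*L*l
682*683 + v(1, -14) = 682*683 + 6*(-14)*1 = 465806 - 84 = 465722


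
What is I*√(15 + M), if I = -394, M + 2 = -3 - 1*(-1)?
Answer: -394*√11 ≈ -1306.8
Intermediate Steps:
M = -4 (M = -2 + (-3 - 1*(-1)) = -2 + (-3 + 1) = -2 - 2 = -4)
I*√(15 + M) = -394*√(15 - 4) = -394*√11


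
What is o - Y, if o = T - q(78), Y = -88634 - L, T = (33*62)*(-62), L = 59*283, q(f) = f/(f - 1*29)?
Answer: -1054607/49 ≈ -21523.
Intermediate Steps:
q(f) = f/(-29 + f) (q(f) = f/(f - 29) = f/(-29 + f))
L = 16697
T = -126852 (T = 2046*(-62) = -126852)
Y = -105331 (Y = -88634 - 1*16697 = -88634 - 16697 = -105331)
o = -6215826/49 (o = -126852 - 78/(-29 + 78) = -126852 - 78/49 = -6215826/49 ≈ -1.2685e+5)
o - Y = -6215826/49 - 1*(-105331) = -6215826/49 + 105331 = -1054607/49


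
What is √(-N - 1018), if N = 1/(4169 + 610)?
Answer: I*√287036357/531 ≈ 31.906*I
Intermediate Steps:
N = 1/4779 ≈ 0.00020925
√(-N - 1018) = √(-1*1/4779 - 1018) = √(-1/4779 - 1018) = √(-4865023/4779) = I*√287036357/531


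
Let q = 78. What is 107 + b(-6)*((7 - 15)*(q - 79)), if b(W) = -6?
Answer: 59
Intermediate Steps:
107 + b(-6)*((7 - 15)*(q - 79)) = 107 - 6*(7 - 15)*(78 - 79) = 107 - (-48)*(-1) = 107 - 6*8 = 107 - 48 = 59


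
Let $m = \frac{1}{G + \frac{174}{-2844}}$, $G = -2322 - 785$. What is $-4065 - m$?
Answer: $- \frac{5986716081}{1472747} \approx -4065.0$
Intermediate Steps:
$G = -3107$ ($G = -2322 - 785 = -3107$)
$m = - \frac{474}{1472747}$ ($m = \frac{1}{-3107 + \frac{174}{-2844}} = \frac{1}{-3107 + 174 \left(- \frac{1}{2844}\right)} = \frac{1}{-3107 - \frac{29}{474}} = \frac{1}{- \frac{1472747}{474}} = - \frac{474}{1472747} \approx -0.00032185$)
$-4065 - m = -4065 - - \frac{474}{1472747} = -4065 + \frac{474}{1472747} = - \frac{5986716081}{1472747}$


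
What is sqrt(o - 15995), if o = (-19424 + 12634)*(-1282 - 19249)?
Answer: sqrt(139389495) ≈ 11806.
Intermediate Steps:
o = 139405490 (o = -6790*(-20531) = 139405490)
sqrt(o - 15995) = sqrt(139405490 - 15995) = sqrt(139389495)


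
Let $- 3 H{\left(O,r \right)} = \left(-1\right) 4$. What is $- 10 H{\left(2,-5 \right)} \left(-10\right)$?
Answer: $\frac{400}{3} \approx 133.33$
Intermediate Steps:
$H{\left(O,r \right)} = \frac{4}{3}$ ($H{\left(O,r \right)} = - \frac{\left(-1\right) 4}{3} = \left(- \frac{1}{3}\right) \left(-4\right) = \frac{4}{3}$)
$- 10 H{\left(2,-5 \right)} \left(-10\right) = \left(-10\right) \frac{4}{3} \left(-10\right) = \left(- \frac{40}{3}\right) \left(-10\right) = \frac{400}{3}$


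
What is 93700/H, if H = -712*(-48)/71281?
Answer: 1669757425/8544 ≈ 1.9543e+5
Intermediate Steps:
H = 34176/71281 (H = 34176*(1/71281) = 34176/71281 ≈ 0.47945)
93700/H = 93700/(34176/71281) = 93700*(71281/34176) = 1669757425/8544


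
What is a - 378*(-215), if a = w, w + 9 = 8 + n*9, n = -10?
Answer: 81179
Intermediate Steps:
w = -91 (w = -9 + (8 - 10*9) = -9 + (8 - 90) = -9 - 82 = -91)
a = -91
a - 378*(-215) = -91 - 378*(-215) = -91 + 81270 = 81179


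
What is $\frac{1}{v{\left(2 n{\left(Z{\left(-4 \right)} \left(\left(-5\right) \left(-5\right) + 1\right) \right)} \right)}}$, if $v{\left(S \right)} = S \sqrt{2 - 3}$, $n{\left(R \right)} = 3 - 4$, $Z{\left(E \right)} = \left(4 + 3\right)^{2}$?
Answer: $\frac{i}{2} \approx 0.5 i$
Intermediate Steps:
$Z{\left(E \right)} = 49$ ($Z{\left(E \right)} = 7^{2} = 49$)
$n{\left(R \right)} = -1$ ($n{\left(R \right)} = 3 - 4 = -1$)
$v{\left(S \right)} = i S$ ($v{\left(S \right)} = S \sqrt{-1} = S i = i S$)
$\frac{1}{v{\left(2 n{\left(Z{\left(-4 \right)} \left(\left(-5\right) \left(-5\right) + 1\right) \right)} \right)}} = \frac{1}{i 2 \left(-1\right)} = \frac{1}{i \left(-2\right)} = \frac{1}{\left(-2\right) i} = \frac{i}{2}$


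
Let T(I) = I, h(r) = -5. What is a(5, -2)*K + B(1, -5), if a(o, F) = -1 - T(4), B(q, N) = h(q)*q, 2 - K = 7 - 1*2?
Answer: 10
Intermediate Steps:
K = -3 (K = 2 - (7 - 1*2) = 2 - (7 - 2) = 2 - 1*5 = 2 - 5 = -3)
B(q, N) = -5*q
a(o, F) = -5 (a(o, F) = -1 - 1*4 = -1 - 4 = -5)
a(5, -2)*K + B(1, -5) = -5*(-3) - 5*1 = 15 - 5 = 10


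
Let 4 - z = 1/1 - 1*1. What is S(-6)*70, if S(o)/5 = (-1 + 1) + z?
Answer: 1400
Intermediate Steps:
z = 4 (z = 4 - (1/1 - 1*1) = 4 - (1 - 1) = 4 - 1*0 = 4 + 0 = 4)
S(o) = 20 (S(o) = 5*((-1 + 1) + 4) = 5*(0 + 4) = 5*4 = 20)
S(-6)*70 = 20*70 = 1400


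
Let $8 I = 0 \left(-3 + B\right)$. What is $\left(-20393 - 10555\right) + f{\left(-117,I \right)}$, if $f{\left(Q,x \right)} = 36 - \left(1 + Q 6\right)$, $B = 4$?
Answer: $-30211$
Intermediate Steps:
$I = 0$ ($I = \frac{0 \left(-3 + 4\right)}{8} = \frac{0 \cdot 1}{8} = \frac{1}{8} \cdot 0 = 0$)
$f{\left(Q,x \right)} = 35 - 6 Q$ ($f{\left(Q,x \right)} = 36 - \left(1 + 6 Q\right) = 35 - 6 Q$)
$\left(-20393 - 10555\right) + f{\left(-117,I \right)} = \left(-20393 - 10555\right) + \left(35 - -702\right) = -30948 + \left(35 + 702\right) = -30948 + 737 = -30211$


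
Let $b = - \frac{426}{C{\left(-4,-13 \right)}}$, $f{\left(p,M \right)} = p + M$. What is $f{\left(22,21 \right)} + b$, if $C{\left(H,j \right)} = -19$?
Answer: $\frac{1243}{19} \approx 65.421$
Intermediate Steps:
$f{\left(p,M \right)} = M + p$
$b = \frac{426}{19}$ ($b = - \frac{426}{-19} = \left(-426\right) \left(- \frac{1}{19}\right) = \frac{426}{19} \approx 22.421$)
$f{\left(22,21 \right)} + b = \left(21 + 22\right) + \frac{426}{19} = 43 + \frac{426}{19} = \frac{1243}{19}$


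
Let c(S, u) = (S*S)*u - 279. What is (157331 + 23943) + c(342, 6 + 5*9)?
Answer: 6146159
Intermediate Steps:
c(S, u) = -279 + u*S² (c(S, u) = S²*u - 279 = u*S² - 279 = -279 + u*S²)
(157331 + 23943) + c(342, 6 + 5*9) = (157331 + 23943) + (-279 + (6 + 5*9)*342²) = 181274 + (-279 + (6 + 45)*116964) = 181274 + (-279 + 51*116964) = 181274 + (-279 + 5965164) = 181274 + 5964885 = 6146159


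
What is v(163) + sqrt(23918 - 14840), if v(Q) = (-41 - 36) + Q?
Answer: 86 + sqrt(9078) ≈ 181.28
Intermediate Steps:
v(Q) = -77 + Q
v(163) + sqrt(23918 - 14840) = (-77 + 163) + sqrt(23918 - 14840) = 86 + sqrt(9078)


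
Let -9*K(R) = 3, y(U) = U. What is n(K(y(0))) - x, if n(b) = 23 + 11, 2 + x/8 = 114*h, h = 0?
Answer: 50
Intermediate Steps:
K(R) = -⅓ (K(R) = -⅑*3 = -⅓)
x = -16 (x = -16 + 8*(114*0) = -16 + 8*0 = -16 + 0 = -16)
n(b) = 34
n(K(y(0))) - x = 34 - 1*(-16) = 34 + 16 = 50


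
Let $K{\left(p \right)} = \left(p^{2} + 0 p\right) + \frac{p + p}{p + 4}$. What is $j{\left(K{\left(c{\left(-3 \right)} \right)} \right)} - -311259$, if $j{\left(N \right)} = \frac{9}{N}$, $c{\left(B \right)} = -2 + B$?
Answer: $\frac{10894074}{35} \approx 3.1126 \cdot 10^{5}$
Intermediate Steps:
$K{\left(p \right)} = p^{2} + \frac{2 p}{4 + p}$ ($K{\left(p \right)} = \left(p^{2} + 0\right) + \frac{2 p}{4 + p} = p^{2} + \frac{2 p}{4 + p}$)
$j{\left(K{\left(c{\left(-3 \right)} \right)} \right)} - -311259 = \frac{9}{\left(-2 - 3\right) \frac{1}{4 - 5} \left(2 + \left(-2 - 3\right)^{2} + 4 \left(-2 - 3\right)\right)} - -311259 = \frac{9}{\left(-5\right) \frac{1}{4 - 5} \left(2 + \left(-5\right)^{2} + 4 \left(-5\right)\right)} + 311259 = \frac{9}{\left(-5\right) \frac{1}{-1} \left(2 + 25 - 20\right)} + 311259 = \frac{9}{\left(-5\right) \left(-1\right) 7} + 311259 = \frac{9}{35} + 311259 = \frac{10894074}{35}$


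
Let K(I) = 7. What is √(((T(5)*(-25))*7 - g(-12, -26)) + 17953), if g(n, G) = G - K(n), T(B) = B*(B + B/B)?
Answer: 8*√199 ≈ 112.85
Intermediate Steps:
T(B) = B*(1 + B) (T(B) = B*(B + 1) = B*(1 + B))
g(n, G) = -7 + G (g(n, G) = G - 1*7 = G - 7 = -7 + G)
√(((T(5)*(-25))*7 - g(-12, -26)) + 17953) = √((((5*(1 + 5))*(-25))*7 - (-7 - 26)) + 17953) = √((((5*6)*(-25))*7 - 1*(-33)) + 17953) = √(((30*(-25))*7 + 33) + 17953) = √((-750*7 + 33) + 17953) = √((-5250 + 33) + 17953) = √(-5217 + 17953) = √12736 = 8*√199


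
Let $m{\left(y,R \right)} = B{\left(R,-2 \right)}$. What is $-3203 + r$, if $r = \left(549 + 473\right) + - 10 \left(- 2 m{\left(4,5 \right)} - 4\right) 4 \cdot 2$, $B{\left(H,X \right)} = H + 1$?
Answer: $-901$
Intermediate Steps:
$B{\left(H,X \right)} = 1 + H$
$m{\left(y,R \right)} = 1 + R$
$r = 2302$ ($r = \left(549 + 473\right) + - 10 \left(- 2 \left(1 + 5\right) - 4\right) 4 \cdot 2 = 1022 + - 10 \left(\left(-2\right) 6 - 4\right) 8 = 1022 + - 10 \left(-12 - 4\right) 8 = 1022 + \left(-10\right) \left(-16\right) 8 = 1022 + 160 \cdot 8 = 1022 + 1280 = 2302$)
$-3203 + r = -3203 + 2302 = -901$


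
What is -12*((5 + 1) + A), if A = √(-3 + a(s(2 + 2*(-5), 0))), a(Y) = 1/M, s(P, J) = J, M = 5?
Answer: -72 - 12*I*√70/5 ≈ -72.0 - 20.08*I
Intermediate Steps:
a(Y) = ⅕ (a(Y) = 1/5 = ⅕)
A = I*√70/5 (A = √(-3 + ⅕) = √(-14/5) = I*√70/5 ≈ 1.6733*I)
-12*((5 + 1) + A) = -12*((5 + 1) + I*√70/5) = -12*(6 + I*√70/5) = -72 - 12*I*√70/5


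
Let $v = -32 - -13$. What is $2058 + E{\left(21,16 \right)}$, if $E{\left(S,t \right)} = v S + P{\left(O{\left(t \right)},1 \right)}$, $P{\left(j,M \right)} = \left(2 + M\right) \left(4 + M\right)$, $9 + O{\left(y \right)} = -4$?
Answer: $1674$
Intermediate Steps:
$O{\left(y \right)} = -13$ ($O{\left(y \right)} = -9 - 4 = -13$)
$v = -19$ ($v = -32 + 13 = -19$)
$E{\left(S,t \right)} = 15 - 19 S$ ($E{\left(S,t \right)} = - 19 S + \left(8 + 1^{2} + 6 \cdot 1\right) = - 19 S + \left(8 + 1 + 6\right) = - 19 S + 15 = 15 - 19 S$)
$2058 + E{\left(21,16 \right)} = 2058 + \left(15 - 399\right) = 2058 - 384 = 1674$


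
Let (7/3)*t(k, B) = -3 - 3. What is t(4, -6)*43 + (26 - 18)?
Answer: -718/7 ≈ -102.57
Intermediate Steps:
t(k, B) = -18/7 (t(k, B) = 3*(-3 - 3)/7 = (3/7)*(-6) = -18/7)
t(4, -6)*43 + (26 - 18) = -18/7*43 + (26 - 18) = -774/7 + 8 = -718/7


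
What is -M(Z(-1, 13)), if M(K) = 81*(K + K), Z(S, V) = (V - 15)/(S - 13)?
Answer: -162/7 ≈ -23.143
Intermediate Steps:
Z(S, V) = (-15 + V)/(-13 + S)
M(K) = 162*K (M(K) = 81*(2*K) = 162*K)
-M(Z(-1, 13)) = -162*(-15 + 13)/(-13 - 1) = -162*-2/(-14) = -162*(-1/14*(-2)) = -162/7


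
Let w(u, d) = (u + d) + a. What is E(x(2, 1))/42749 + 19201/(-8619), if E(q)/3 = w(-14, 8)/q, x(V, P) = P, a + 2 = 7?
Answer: -63142262/28342587 ≈ -2.2278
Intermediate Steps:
a = 5 (a = -2 + 7 = 5)
w(u, d) = 5 + d + u (w(u, d) = (u + d) + 5 = (d + u) + 5 = 5 + d + u)
E(q) = -3/q (E(q) = 3*((5 + 8 - 14)/q) = 3*(-1/q) = -3/q)
E(x(2, 1))/42749 + 19201/(-8619) = -3/1/42749 + 19201/(-8619) = -3*1*(1/42749) + 19201*(-1/8619) = -3*1/42749 - 1477/663 = -3/42749 - 1477/663 = -63142262/28342587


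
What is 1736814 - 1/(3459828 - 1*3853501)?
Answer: 683736777823/393673 ≈ 1.7368e+6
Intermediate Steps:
1736814 - 1/(3459828 - 1*3853501) = 1736814 - 1/(3459828 - 3853501) = 1736814 - 1/(-393673) = 1736814 - 1*(-1/393673) = 1736814 + 1/393673 = 683736777823/393673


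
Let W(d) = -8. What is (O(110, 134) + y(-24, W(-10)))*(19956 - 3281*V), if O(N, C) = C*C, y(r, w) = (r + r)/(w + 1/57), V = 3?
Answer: 82650676908/455 ≈ 1.8165e+8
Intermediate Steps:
y(r, w) = 2*r/(1/57 + w) (y(r, w) = (2*r)/(w + 1/57) = (2*r)/(1/57 + w) = 2*r/(1/57 + w))
O(N, C) = C²
(O(110, 134) + y(-24, W(-10)))*(19956 - 3281*V) = (134² + 114*(-24)/(1 + 57*(-8)))*(19956 - 3281*3) = (17956 + 114*(-24)/(1 - 456))*(19956 - 9843) = (17956 + 114*(-24)/(-455))*10113 = (17956 + 114*(-24)*(-1/455))*10113 = (17956 + 2736/455)*10113 = (8172716/455)*10113 = 82650676908/455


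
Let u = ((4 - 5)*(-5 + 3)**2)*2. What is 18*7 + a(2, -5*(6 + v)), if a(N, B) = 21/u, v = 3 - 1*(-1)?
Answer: 987/8 ≈ 123.38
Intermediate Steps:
u = -8 (u = -1*(-2)**2*2 = -1*4*2 = -4*2 = -8)
v = 4 (v = 3 + 1 = 4)
a(N, B) = -21/8 (a(N, B) = 21/(-8) = 21*(-1/8) = -21/8)
18*7 + a(2, -5*(6 + v)) = 18*7 - 21/8 = 126 - 21/8 = 987/8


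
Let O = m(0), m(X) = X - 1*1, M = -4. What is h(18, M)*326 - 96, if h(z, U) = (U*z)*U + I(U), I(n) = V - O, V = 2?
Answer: 94770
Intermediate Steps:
m(X) = -1 + X (m(X) = X - 1 = -1 + X)
O = -1 (O = -1 + 0 = -1)
I(n) = 3 (I(n) = 2 - 1*(-1) = 2 + 1 = 3)
h(z, U) = 3 + z*U**2 (h(z, U) = (U*z)*U + 3 = z*U**2 + 3 = 3 + z*U**2)
h(18, M)*326 - 96 = (3 + 18*(-4)**2)*326 - 96 = (3 + 18*16)*326 - 96 = (3 + 288)*326 - 96 = 291*326 - 96 = 94866 - 96 = 94770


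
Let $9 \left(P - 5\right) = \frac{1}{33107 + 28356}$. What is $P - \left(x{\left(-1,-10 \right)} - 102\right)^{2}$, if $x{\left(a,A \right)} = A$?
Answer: $- \frac{6936161012}{553167} \approx -12539.0$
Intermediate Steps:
$P = \frac{2765836}{553167}$ ($P = 5 + \frac{1}{9 \left(33107 + 28356\right)} = 5 + \frac{1}{9 \cdot 61463} = 5 + \frac{1}{9} \cdot \frac{1}{61463} = 5 + \frac{1}{553167} = \frac{2765836}{553167} \approx 5.0$)
$P - \left(x{\left(-1,-10 \right)} - 102\right)^{2} = \frac{2765836}{553167} - \left(-10 - 102\right)^{2} = \frac{2765836}{553167} - \left(-112\right)^{2} = \frac{2765836}{553167} - 12544 = - \frac{6936161012}{553167}$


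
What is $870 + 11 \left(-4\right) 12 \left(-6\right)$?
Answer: $4038$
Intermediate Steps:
$870 + 11 \left(-4\right) 12 \left(-6\right) = 870 + \left(-44\right) 12 \left(-6\right) = 870 - -3168 = 870 + 3168 = 4038$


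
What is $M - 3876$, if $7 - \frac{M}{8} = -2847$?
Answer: $18956$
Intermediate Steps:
$M = 22832$ ($M = 56 - -22776 = 56 + 22776 = 22832$)
$M - 3876 = 22832 - 3876 = 18956$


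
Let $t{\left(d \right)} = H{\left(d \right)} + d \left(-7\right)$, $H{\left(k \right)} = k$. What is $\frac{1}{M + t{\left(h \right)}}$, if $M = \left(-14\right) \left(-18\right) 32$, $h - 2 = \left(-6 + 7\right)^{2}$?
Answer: $\frac{1}{8046} \approx 0.00012429$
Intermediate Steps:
$h = 3$ ($h = 2 + \left(-6 + 7\right)^{2} = 2 + 1^{2} = 2 + 1 = 3$)
$M = 8064$ ($M = 252 \cdot 32 = 8064$)
$t{\left(d \right)} = - 6 d$ ($t{\left(d \right)} = d + d \left(-7\right) = d - 7 d = - 6 d$)
$\frac{1}{M + t{\left(h \right)}} = \frac{1}{8064 - 18} = \frac{1}{8046}$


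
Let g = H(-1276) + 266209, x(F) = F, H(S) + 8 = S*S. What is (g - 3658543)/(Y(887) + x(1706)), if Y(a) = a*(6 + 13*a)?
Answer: -1764166/10235025 ≈ -0.17237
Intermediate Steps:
H(S) = -8 + S² (H(S) = -8 + S*S = -8 + S²)
g = 1894377 (g = (-8 + (-1276)²) + 266209 = (-8 + 1628176) + 266209 = 1628168 + 266209 = 1894377)
(g - 3658543)/(Y(887) + x(1706)) = (1894377 - 3658543)/(887*(6 + 13*887) + 1706) = -1764166/(887*(6 + 11531) + 1706) = -1764166/(887*11537 + 1706) = -1764166/(10233319 + 1706) = -1764166/10235025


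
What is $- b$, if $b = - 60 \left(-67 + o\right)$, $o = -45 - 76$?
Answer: $-11280$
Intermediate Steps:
$o = -121$
$b = 11280$ ($b = - 60 \left(-67 - 121\right) = \left(-60\right) \left(-188\right) = 11280$)
$- b = \left(-1\right) 11280 = -11280$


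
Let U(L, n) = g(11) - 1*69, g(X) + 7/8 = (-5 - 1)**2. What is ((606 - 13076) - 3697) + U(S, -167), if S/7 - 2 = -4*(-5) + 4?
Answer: -129607/8 ≈ -16201.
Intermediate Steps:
g(X) = 281/8 (g(X) = -7/8 + (-5 - 1)**2 = -7/8 + (-6)**2 = -7/8 + 36 = 281/8)
S = 182 (S = 14 + 7*(-4*(-5) + 4) = 14 + 7*(20 + 4) = 14 + 7*24 = 14 + 168 = 182)
U(L, n) = -271/8 (U(L, n) = 281/8 - 1*69 = 281/8 - 69 = -271/8)
((606 - 13076) - 3697) + U(S, -167) = ((606 - 13076) - 3697) - 271/8 = (-12470 - 3697) - 271/8 = -16167 - 271/8 = -129607/8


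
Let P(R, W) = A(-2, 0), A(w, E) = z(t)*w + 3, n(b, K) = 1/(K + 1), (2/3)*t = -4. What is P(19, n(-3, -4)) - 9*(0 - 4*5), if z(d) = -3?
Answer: 189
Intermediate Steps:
t = -6 (t = (3/2)*(-4) = -6)
n(b, K) = 1/(1 + K)
A(w, E) = 3 - 3*w (A(w, E) = -3*w + 3 = 3 - 3*w)
P(R, W) = 9 (P(R, W) = 3 - 3*(-2) = 3 + 6 = 9)
P(19, n(-3, -4)) - 9*(0 - 4*5) = 9 - 9*(0 - 4*5) = 9 - 9*(0 - 20) = 9 - 9*(-20) = 9 - 1*(-180) = 9 + 180 = 189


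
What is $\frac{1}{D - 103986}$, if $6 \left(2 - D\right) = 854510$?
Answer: $- \frac{3}{739207} \approx -4.0584 \cdot 10^{-6}$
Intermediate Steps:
$D = - \frac{427249}{3}$ ($D = 2 - \frac{427255}{3} = - \frac{427249}{3} \approx -1.4242 \cdot 10^{5}$)
$\frac{1}{D - 103986} = \frac{1}{- \frac{427249}{3} - 103986} = \frac{1}{- \frac{739207}{3}} = - \frac{3}{739207}$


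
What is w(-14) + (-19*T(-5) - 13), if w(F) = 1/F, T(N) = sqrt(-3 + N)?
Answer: -183/14 - 38*I*sqrt(2) ≈ -13.071 - 53.74*I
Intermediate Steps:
w(-14) + (-19*T(-5) - 13) = 1/(-14) + (-19*sqrt(-3 - 5) - 13) = -1/14 + (-38*I*sqrt(2) - 13) = -1/14 + (-13 - 38*I*sqrt(2)) = -183/14 - 38*I*sqrt(2)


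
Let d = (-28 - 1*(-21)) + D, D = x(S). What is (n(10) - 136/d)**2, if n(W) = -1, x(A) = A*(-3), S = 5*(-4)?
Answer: 35721/2809 ≈ 12.717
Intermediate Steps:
S = -20
x(A) = -3*A
D = 60 (D = -3*(-20) = 60)
d = 53 (d = (-28 - 1*(-21)) + 60 = (-28 + 21) + 60 = -7 + 60 = 53)
(n(10) - 136/d)**2 = (-1 - 136/53)**2 = (-189/53)**2 = 35721/2809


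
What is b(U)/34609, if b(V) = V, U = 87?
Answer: 87/34609 ≈ 0.0025138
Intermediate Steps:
b(U)/34609 = 87/34609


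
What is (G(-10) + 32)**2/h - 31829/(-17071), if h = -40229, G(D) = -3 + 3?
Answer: 1262968137/686749259 ≈ 1.8391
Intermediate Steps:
G(D) = 0
(G(-10) + 32)**2/h - 31829/(-17071) = (0 + 32)**2/(-40229) - 31829/(-17071) = 32**2*(-1/40229) - 31829*(-1/17071) = 1024*(-1/40229) + 31829/17071 = -1024/40229 + 31829/17071 = 1262968137/686749259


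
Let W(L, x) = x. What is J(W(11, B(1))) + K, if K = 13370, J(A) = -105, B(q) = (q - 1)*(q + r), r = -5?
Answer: 13265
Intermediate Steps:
B(q) = (-1 + q)*(-5 + q) (B(q) = (q - 1)*(q - 5) = (-1 + q)*(-5 + q))
J(W(11, B(1))) + K = -105 + 13370 = 13265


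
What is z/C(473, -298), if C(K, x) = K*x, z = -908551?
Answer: 908551/140954 ≈ 6.4457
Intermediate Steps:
z/C(473, -298) = -908551/(473*(-298)) = -908551/(-140954) = -908551*(-1/140954) = 908551/140954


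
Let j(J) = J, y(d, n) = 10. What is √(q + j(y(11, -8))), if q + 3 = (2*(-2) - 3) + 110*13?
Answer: √1430 ≈ 37.815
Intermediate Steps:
q = 1420 (q = -3 + ((2*(-2) - 3) + 110*13) = -3 + ((-4 - 3) + 1430) = -3 + (-7 + 1430) = -3 + 1423 = 1420)
√(q + j(y(11, -8))) = √(1420 + 10) = √1430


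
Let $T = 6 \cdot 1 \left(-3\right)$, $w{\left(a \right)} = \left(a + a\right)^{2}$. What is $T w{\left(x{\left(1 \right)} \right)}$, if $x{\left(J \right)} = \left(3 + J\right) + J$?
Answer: $-1800$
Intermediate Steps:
$x{\left(J \right)} = 3 + 2 J$
$w{\left(a \right)} = 4 a^{2}$ ($w{\left(a \right)} = \left(2 a\right)^{2} = 4 a^{2}$)
$T = -18$ ($T = 6 \left(-3\right) = -18$)
$T w{\left(x{\left(1 \right)} \right)} = - 18 \cdot 4 \left(3 + 2 \cdot 1\right)^{2} = - 18 \cdot 4 \left(3 + 2\right)^{2} = - 18 \cdot 4 \cdot 5^{2} = - 18 \cdot 4 \cdot 25 = \left(-18\right) 100 = -1800$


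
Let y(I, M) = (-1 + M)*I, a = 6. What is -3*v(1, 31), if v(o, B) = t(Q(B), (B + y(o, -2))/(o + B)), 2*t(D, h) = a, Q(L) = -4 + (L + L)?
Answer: -9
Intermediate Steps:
y(I, M) = I*(-1 + M)
Q(L) = -4 + 2*L
t(D, h) = 3 (t(D, h) = (½)*6 = 3)
v(o, B) = 3
-3*v(1, 31) = -3*3 = -9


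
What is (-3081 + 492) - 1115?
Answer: -3704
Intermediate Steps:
(-3081 + 492) - 1115 = -2589 - 1115 = -3704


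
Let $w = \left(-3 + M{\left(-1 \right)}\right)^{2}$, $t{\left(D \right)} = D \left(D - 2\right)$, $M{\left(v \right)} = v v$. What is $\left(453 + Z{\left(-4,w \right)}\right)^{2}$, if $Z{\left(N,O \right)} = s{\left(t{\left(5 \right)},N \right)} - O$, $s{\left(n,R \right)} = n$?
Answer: $215296$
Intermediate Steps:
$M{\left(v \right)} = v^{2}$
$t{\left(D \right)} = D \left(-2 + D\right)$
$w = 4$ ($w = \left(-3 + \left(-1\right)^{2}\right)^{2} = \left(-3 + 1\right)^{2} = \left(-2\right)^{2} = 4$)
$Z{\left(N,O \right)} = 15 - O$ ($Z{\left(N,O \right)} = 5 \left(-2 + 5\right) - O = 5 \cdot 3 - O = 15 - O$)
$\left(453 + Z{\left(-4,w \right)}\right)^{2} = \left(453 + \left(15 - 4\right)\right)^{2} = \left(453 + 11\right)^{2} = 464^{2} = 215296$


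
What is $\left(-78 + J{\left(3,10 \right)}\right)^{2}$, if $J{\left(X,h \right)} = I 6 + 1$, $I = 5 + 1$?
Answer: $1681$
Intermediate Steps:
$I = 6$
$J{\left(X,h \right)} = 37$ ($J{\left(X,h \right)} = 6 \cdot 6 + 1 = 36 + 1 = 37$)
$\left(-78 + J{\left(3,10 \right)}\right)^{2} = \left(-78 + 37\right)^{2} = \left(-41\right)^{2} = 1681$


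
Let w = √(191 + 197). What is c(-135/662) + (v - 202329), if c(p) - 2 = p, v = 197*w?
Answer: -133940609/662 + 394*√97 ≈ -1.9845e+5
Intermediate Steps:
w = 2*√97 (w = √388 = 2*√97 ≈ 19.698)
v = 394*√97 (v = 197*(2*√97) = 394*√97 ≈ 3880.4)
c(p) = 2 + p
c(-135/662) + (v - 202329) = (2 - 135/662) + (394*√97 - 202329) = (2 - 135*1/662) + (-202329 + 394*√97) = (2 - 135/662) + (-202329 + 394*√97) = 1189/662 + (-202329 + 394*√97) = -133940609/662 + 394*√97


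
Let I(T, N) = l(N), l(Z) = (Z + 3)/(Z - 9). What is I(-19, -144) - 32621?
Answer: -1663624/51 ≈ -32620.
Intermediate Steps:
l(Z) = (3 + Z)/(-9 + Z)
I(T, N) = (3 + N)/(-9 + N)
I(-19, -144) - 32621 = (3 - 144)/(-9 - 144) - 32621 = -141/(-153) - 32621 = -1/153*(-141) - 32621 = 47/51 - 32621 = -1663624/51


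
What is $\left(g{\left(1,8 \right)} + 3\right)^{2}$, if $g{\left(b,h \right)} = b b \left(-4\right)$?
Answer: $1$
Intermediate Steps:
$g{\left(b,h \right)} = - 4 b^{2}$ ($g{\left(b,h \right)} = b^{2} \left(-4\right) = - 4 b^{2}$)
$\left(g{\left(1,8 \right)} + 3\right)^{2} = \left(- 4 \cdot 1^{2} + 3\right)^{2} = \left(\left(-4\right) 1 + 3\right)^{2} = \left(-4 + 3\right)^{2} = \left(-1\right)^{2} = 1$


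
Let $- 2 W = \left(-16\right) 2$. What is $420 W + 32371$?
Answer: $39091$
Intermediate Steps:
$W = 16$ ($W = - \frac{\left(-16\right) 2}{2} = \left(- \frac{1}{2}\right) \left(-32\right) = 16$)
$420 W + 32371 = 420 \cdot 16 + 32371 = 6720 + 32371 = 39091$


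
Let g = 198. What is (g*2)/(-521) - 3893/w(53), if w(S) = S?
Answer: -2049241/27613 ≈ -74.213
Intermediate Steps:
(g*2)/(-521) - 3893/w(53) = (198*2)/(-521) - 3893/53 = 396*(-1/521) - 3893*1/53 = -396/521 - 3893/53 = -2049241/27613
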